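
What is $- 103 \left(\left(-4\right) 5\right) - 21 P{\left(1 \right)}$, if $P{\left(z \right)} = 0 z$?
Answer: $2060$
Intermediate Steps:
$P{\left(z \right)} = 0$
$- 103 \left(\left(-4\right) 5\right) - 21 P{\left(1 \right)} = - 103 \left(\left(-4\right) 5\right) - 0 = \left(-103\right) \left(-20\right) + 0 = 2060 + 0 = 2060$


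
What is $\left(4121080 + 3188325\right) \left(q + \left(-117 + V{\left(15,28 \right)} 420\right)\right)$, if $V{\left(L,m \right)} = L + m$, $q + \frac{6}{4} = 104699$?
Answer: $\frac{1792858167805}{2} \approx 8.9643 \cdot 10^{11}$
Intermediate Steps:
$q = \frac{209395}{2}$ ($q = - \frac{3}{2} + 104699 = \frac{209395}{2} \approx 1.047 \cdot 10^{5}$)
$\left(4121080 + 3188325\right) \left(q + \left(-117 + V{\left(15,28 \right)} 420\right)\right) = \left(4121080 + 3188325\right) \left(\frac{209395}{2} - \left(117 - \left(15 + 28\right) 420\right)\right) = 7309405 \left(\frac{209395}{2} + \left(-117 + 43 \cdot 420\right)\right) = 7309405 \left(\frac{209395}{2} + \left(-117 + 18060\right)\right) = 7309405 \left(\frac{209395}{2} + 17943\right) = 7309405 \cdot \frac{245281}{2} = \frac{1792858167805}{2}$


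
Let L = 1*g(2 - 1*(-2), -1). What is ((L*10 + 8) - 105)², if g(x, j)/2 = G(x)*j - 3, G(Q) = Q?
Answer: 56169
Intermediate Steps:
g(x, j) = -6 + 2*j*x (g(x, j) = 2*(x*j - 3) = 2*(j*x - 3) = 2*(-3 + j*x) = -6 + 2*j*x)
L = -14 (L = 1*(-6 + 2*(-1)*(2 - 1*(-2))) = 1*(-6 + 2*(-1)*(2 + 2)) = 1*(-6 + 2*(-1)*4) = 1*(-6 - 8) = 1*(-14) = -14)
((L*10 + 8) - 105)² = ((-14*10 + 8) - 105)² = ((-140 + 8) - 105)² = (-132 - 105)² = (-237)² = 56169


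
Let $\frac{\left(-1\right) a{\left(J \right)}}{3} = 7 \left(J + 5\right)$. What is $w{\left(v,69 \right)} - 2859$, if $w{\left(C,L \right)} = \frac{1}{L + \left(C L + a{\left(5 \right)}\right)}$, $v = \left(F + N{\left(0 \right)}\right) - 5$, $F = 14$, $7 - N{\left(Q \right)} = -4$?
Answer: $- \frac{3542300}{1239} \approx -2859.0$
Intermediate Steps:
$a{\left(J \right)} = -105 - 21 J$ ($a{\left(J \right)} = - 3 \cdot 7 \left(J + 5\right) = - 3 \cdot 7 \left(5 + J\right) = - 3 \left(35 + 7 J\right) = -105 - 21 J$)
$N{\left(Q \right)} = 11$ ($N{\left(Q \right)} = 7 - -4 = 7 + 4 = 11$)
$v = 20$ ($v = \left(14 + 11\right) - 5 = 25 - 5 = 20$)
$w{\left(C,L \right)} = \frac{1}{-210 + L + C L}$ ($w{\left(C,L \right)} = \frac{1}{L + \left(C L - 210\right)} = \frac{1}{L + \left(-210 + C L\right)} = \frac{1}{-210 + L + C L}$)
$w{\left(v,69 \right)} - 2859 = \frac{1}{-210 + 69 + 20 \cdot 69} - 2859 = \frac{1}{-210 + 69 + 1380} - 2859 = \frac{1}{1239} - 2859 = - \frac{3542300}{1239}$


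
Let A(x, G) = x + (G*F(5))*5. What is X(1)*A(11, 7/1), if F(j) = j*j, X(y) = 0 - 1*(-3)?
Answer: 2658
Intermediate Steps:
X(y) = 3 (X(y) = 0 + 3 = 3)
F(j) = j**2
A(x, G) = x + 125*G (A(x, G) = x + (G*5**2)*5 = x + (G*25)*5 = x + (25*G)*5 = x + 125*G)
X(1)*A(11, 7/1) = 3*(11 + 125*(7/1)) = 3*(11 + 125*(7*1)) = 3*(11 + 125*7) = 3*(11 + 875) = 3*886 = 2658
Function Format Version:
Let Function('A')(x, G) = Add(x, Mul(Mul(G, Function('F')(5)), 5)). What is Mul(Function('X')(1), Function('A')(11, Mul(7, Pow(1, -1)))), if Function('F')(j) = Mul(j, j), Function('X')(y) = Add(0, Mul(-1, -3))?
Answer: 2658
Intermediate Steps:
Function('X')(y) = 3 (Function('X')(y) = Add(0, 3) = 3)
Function('F')(j) = Pow(j, 2)
Function('A')(x, G) = Add(x, Mul(125, G)) (Function('A')(x, G) = Add(x, Mul(Mul(G, Pow(5, 2)), 5)) = Add(x, Mul(Mul(G, 25), 5)) = Add(x, Mul(Mul(25, G), 5)) = Add(x, Mul(125, G)))
Mul(Function('X')(1), Function('A')(11, Mul(7, Pow(1, -1)))) = Mul(3, Add(11, Mul(125, Mul(7, Pow(1, -1))))) = Mul(3, Add(11, Mul(125, Mul(7, 1)))) = Mul(3, Add(11, Mul(125, 7))) = Mul(3, Add(11, 875)) = Mul(3, 886) = 2658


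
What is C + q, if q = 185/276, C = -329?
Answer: -90619/276 ≈ -328.33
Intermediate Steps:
q = 185/276 (q = 185*(1/276) = 185/276 ≈ 0.67029)
C + q = -329 + 185/276 = -90619/276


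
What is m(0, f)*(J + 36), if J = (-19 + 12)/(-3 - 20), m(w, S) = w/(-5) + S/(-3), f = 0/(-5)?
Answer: 0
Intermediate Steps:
f = 0 (f = 0*(-⅕) = 0)
m(w, S) = -S/3 - w/5 (m(w, S) = w*(-⅕) + S*(-⅓) = -w/5 - S/3 = -S/3 - w/5)
J = 7/23 (J = -7/(-23) = -7*(-1/23) = 7/23 ≈ 0.30435)
m(0, f)*(J + 36) = (-⅓*0 - ⅕*0)*(7/23 + 36) = (0 + 0)*(835/23) = 0*(835/23) = 0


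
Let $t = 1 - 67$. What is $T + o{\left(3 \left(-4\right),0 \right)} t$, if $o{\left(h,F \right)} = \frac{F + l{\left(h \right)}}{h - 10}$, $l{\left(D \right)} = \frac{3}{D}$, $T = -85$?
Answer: $- \frac{343}{4} \approx -85.75$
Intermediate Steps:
$t = -66$
$o{\left(h,F \right)} = \frac{F + \frac{3}{h}}{-10 + h}$ ($o{\left(h,F \right)} = \frac{F + \frac{3}{h}}{h - 10} = \frac{F + \frac{3}{h}}{-10 + h}$)
$T + o{\left(3 \left(-4\right),0 \right)} t = -85 + \frac{3 + 0 \cdot 3 \left(-4\right)}{3 \left(-4\right) \left(-10 + 3 \left(-4\right)\right)} \left(-66\right) = -85 + \frac{3 + 0 \left(-12\right)}{\left(-12\right) \left(-10 - 12\right)} \left(-66\right) = -85 + - \frac{3 + 0}{12 \left(-22\right)} \left(-66\right) = -85 + \left(- \frac{1}{12}\right) \left(- \frac{1}{22}\right) 3 \left(-66\right) = -85 + \frac{1}{88} \left(-66\right) = -85 - \frac{3}{4} = - \frac{343}{4}$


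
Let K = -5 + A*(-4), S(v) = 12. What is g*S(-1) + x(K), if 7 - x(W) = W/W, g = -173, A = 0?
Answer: -2070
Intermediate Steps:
K = -5 (K = -5 + 0*(-4) = -5 + 0 = -5)
x(W) = 6 (x(W) = 7 - W/W = 7 - 1*1 = 7 - 1 = 6)
g*S(-1) + x(K) = -173*12 + 6 = -2076 + 6 = -2070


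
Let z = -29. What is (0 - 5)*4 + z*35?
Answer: -1035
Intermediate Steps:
(0 - 5)*4 + z*35 = (0 - 5)*4 - 29*35 = -5*4 - 1015 = -20 - 1015 = -1035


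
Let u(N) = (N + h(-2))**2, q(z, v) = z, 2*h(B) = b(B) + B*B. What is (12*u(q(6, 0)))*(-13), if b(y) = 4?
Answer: -15600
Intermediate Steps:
h(B) = 2 + B**2/2 (h(B) = (4 + B*B)/2 = (4 + B**2)/2 = 2 + B**2/2)
u(N) = (4 + N)**2 (u(N) = (N + (2 + (1/2)*(-2)**2))**2 = (N + (2 + (1/2)*4))**2 = (N + (2 + 2))**2 = (N + 4)**2 = (4 + N)**2)
(12*u(q(6, 0)))*(-13) = (12*(4 + 6)**2)*(-13) = (12*10**2)*(-13) = (12*100)*(-13) = 1200*(-13) = -15600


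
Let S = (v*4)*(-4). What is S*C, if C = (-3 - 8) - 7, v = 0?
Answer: 0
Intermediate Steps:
S = 0 (S = (0*4)*(-4) = 0*(-4) = 0)
C = -18 (C = -11 - 7 = -18)
S*C = 0*(-18) = 0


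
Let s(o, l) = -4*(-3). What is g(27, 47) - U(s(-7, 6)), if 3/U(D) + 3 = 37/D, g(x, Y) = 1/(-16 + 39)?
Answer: -827/23 ≈ -35.957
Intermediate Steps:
g(x, Y) = 1/23
s(o, l) = 12
U(D) = 3/(-3 + 37/D)
g(27, 47) - U(s(-7, 6)) = 1/23 - (-3)*12/(-37 + 3*12) = 1/23 - (-3)*12/(-37 + 36) = 1/23 - (-3)*12/(-1) = 1/23 - (-3)*12*(-1) = 1/23 - 1*36 = 1/23 - 36 = -827/23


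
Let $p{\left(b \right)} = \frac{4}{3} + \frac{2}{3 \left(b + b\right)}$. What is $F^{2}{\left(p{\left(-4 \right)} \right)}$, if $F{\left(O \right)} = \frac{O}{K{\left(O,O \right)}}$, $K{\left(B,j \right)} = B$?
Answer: $1$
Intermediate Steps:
$p{\left(b \right)} = \frac{4}{3} + \frac{1}{3 b}$ ($p{\left(b \right)} = 4 \cdot \frac{1}{3} + \frac{2}{3 \cdot 2 b} = \frac{4}{3} + \frac{2}{6 b} = \frac{4}{3} + 2 \frac{1}{6 b} = \frac{4}{3} + \frac{1}{3 b}$)
$F{\left(O \right)} = 1$ ($F{\left(O \right)} = \frac{O}{O} = 1$)
$F^{2}{\left(p{\left(-4 \right)} \right)} = 1^{2} = 1$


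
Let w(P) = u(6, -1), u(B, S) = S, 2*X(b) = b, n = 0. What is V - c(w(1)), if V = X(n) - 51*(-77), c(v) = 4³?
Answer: 3863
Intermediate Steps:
X(b) = b/2
w(P) = -1
c(v) = 64
V = 3927 (V = (½)*0 - 51*(-77) = 0 + 3927 = 3927)
V - c(w(1)) = 3927 - 1*64 = 3927 - 64 = 3863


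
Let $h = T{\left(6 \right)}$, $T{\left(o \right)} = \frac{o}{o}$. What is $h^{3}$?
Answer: $1$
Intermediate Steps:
$T{\left(o \right)} = 1$
$h = 1$
$h^{3} = 1^{3} = 1$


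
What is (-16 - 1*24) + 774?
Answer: 734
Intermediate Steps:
(-16 - 1*24) + 774 = (-16 - 24) + 774 = -40 + 774 = 734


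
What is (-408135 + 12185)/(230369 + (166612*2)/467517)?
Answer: -185113356150/107701756997 ≈ -1.7188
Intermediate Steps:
(-408135 + 12185)/(230369 + (166612*2)/467517) = -395950/(230369 + 333224*(1/467517)) = -395950/(230369 + 333224/467517) = -395950/107701756997/467517 = -395950*467517/107701756997 = -185113356150/107701756997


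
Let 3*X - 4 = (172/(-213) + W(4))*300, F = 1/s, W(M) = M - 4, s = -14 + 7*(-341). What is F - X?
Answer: 40615103/511413 ≈ 79.417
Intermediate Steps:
s = -2401 (s = -14 - 2387 = -2401)
W(M) = -4 + M
F = -1/2401 (F = 1/(-2401) = -1/2401 ≈ -0.00041649)
X = -16916/213 (X = 4/3 + ((172/(-213) + (-4 + 4))*300)/3 = 4/3 + ((172*(-1/213) + 0)*300)/3 = 4/3 + ((-172/213 + 0)*300)/3 = 4/3 + (-172/213*300)/3 = 4/3 + (⅓)*(-17200/71) = 4/3 - 17200/213 = -16916/213 ≈ -79.418)
F - X = -1/2401 - 1*(-16916/213) = -1/2401 + 16916/213 = 40615103/511413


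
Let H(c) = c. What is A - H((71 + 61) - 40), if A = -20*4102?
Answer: -82132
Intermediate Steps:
A = -82040
A - H((71 + 61) - 40) = -82040 - ((71 + 61) - 40) = -82040 - (132 - 40) = -82040 - 1*92 = -82040 - 92 = -82132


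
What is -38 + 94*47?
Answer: 4380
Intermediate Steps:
-38 + 94*47 = -38 + 4418 = 4380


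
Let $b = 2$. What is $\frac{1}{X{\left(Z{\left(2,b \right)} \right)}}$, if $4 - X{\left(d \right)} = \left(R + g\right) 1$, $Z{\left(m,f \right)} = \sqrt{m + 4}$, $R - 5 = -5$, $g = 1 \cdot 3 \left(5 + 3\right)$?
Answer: $- \frac{1}{20} \approx -0.05$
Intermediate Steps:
$g = 24$ ($g = 3 \cdot 8 = 24$)
$R = 0$ ($R = 5 - 5 = 0$)
$Z{\left(m,f \right)} = \sqrt{4 + m}$
$X{\left(d \right)} = -20$ ($X{\left(d \right)} = 4 - \left(0 + 24\right) 1 = 4 - 24 \cdot 1 = 4 - 24 = -20$)
$\frac{1}{X{\left(Z{\left(2,b \right)} \right)}} = \frac{1}{-20} = - \frac{1}{20}$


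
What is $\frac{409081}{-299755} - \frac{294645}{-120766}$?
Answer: $\frac{38918235929}{36200212330} \approx 1.0751$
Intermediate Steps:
$\frac{409081}{-299755} - \frac{294645}{-120766} = 409081 \left(- \frac{1}{299755}\right) - - \frac{294645}{120766} = - \frac{409081}{299755} + \frac{294645}{120766} = \frac{38918235929}{36200212330}$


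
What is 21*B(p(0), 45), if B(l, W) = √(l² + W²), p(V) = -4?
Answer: 21*√2041 ≈ 948.73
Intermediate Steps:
B(l, W) = √(W² + l²)
21*B(p(0), 45) = 21*√(45² + (-4)²) = 21*√(2025 + 16) = 21*√2041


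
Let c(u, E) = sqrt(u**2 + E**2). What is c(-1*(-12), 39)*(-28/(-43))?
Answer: 84*sqrt(185)/43 ≈ 26.570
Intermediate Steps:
c(u, E) = sqrt(E**2 + u**2)
c(-1*(-12), 39)*(-28/(-43)) = sqrt(39**2 + (-1*(-12))**2)*(-28/(-43)) = sqrt(1521 + 12**2)*(-28*(-1/43)) = sqrt(1521 + 144)*(28/43) = sqrt(1665)*(28/43) = (3*sqrt(185))*(28/43) = 84*sqrt(185)/43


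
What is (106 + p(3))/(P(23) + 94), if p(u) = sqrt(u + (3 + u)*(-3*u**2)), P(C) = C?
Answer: 106/117 + I*sqrt(159)/117 ≈ 0.90598 + 0.10777*I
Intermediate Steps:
p(u) = sqrt(u - 3*u**2*(3 + u))
(106 + p(3))/(P(23) + 94) = (106 + sqrt(3*(1 - 9*3 - 3*3**2)))/(23 + 94) = (106 + sqrt(3*(1 - 27 - 3*9)))/117 = (106 + sqrt(3*(1 - 27 - 27)))*(1/117) = (106 + sqrt(3*(-53)))*(1/117) = (106 + sqrt(-159))*(1/117) = (106 + I*sqrt(159))*(1/117) = 106/117 + I*sqrt(159)/117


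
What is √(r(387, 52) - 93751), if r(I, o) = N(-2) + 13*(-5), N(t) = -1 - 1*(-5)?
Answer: 2*I*√23453 ≈ 306.29*I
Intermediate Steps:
N(t) = 4 (N(t) = -1 + 5 = 4)
r(I, o) = -61 (r(I, o) = 4 + 13*(-5) = 4 - 65 = -61)
√(r(387, 52) - 93751) = √(-61 - 93751) = √(-93812) = 2*I*√23453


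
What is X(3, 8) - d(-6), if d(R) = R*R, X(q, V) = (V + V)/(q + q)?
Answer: -100/3 ≈ -33.333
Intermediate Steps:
X(q, V) = V/q (X(q, V) = (2*V)/((2*q)) = (2*V)*(1/(2*q)) = V/q)
d(R) = R²
X(3, 8) - d(-6) = 8/3 - 1*(-6)² = 8*(⅓) - 1*36 = 8/3 - 36 = -100/3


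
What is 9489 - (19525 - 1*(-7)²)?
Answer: -9987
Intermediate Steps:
9489 - (19525 - 1*(-7)²) = 9489 - (19525 - 1*49) = 9489 - (19525 - 49) = 9489 - 1*19476 = 9489 - 19476 = -9987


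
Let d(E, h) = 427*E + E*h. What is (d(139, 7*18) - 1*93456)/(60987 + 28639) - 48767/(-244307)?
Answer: 317982319/21896259182 ≈ 0.014522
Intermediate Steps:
(d(139, 7*18) - 1*93456)/(60987 + 28639) - 48767/(-244307) = (139*(427 + 7*18) - 1*93456)/(60987 + 28639) - 48767/(-244307) = (139*(427 + 126) - 93456)/89626 - 48767*(-1/244307) = (139*553 - 93456)*(1/89626) + 48767/244307 = (76867 - 93456)*(1/89626) + 48767/244307 = -16589*1/89626 + 48767/244307 = -16589/89626 + 48767/244307 = 317982319/21896259182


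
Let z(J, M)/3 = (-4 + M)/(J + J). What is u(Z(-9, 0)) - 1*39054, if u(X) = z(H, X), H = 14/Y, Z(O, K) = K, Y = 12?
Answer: -273414/7 ≈ -39059.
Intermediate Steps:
H = 7/6 (H = 14/12 = 14*(1/12) = 7/6 ≈ 1.1667)
z(J, M) = 3*(-4 + M)/(2*J) (z(J, M) = 3*((-4 + M)/(J + J)) = 3*((-4 + M)/((2*J))) = 3*((-4 + M)*(1/(2*J))) = 3*((-4 + M)/(2*J)) = 3*(-4 + M)/(2*J))
u(X) = -36/7 + 9*X/7 (u(X) = 3*(-4 + X)/(2*(7/6)) = (3/2)*(6/7)*(-4 + X) = -36/7 + 9*X/7)
u(Z(-9, 0)) - 1*39054 = (-36/7 + (9/7)*0) - 1*39054 = (-36/7 + 0) - 39054 = -36/7 - 39054 = -273414/7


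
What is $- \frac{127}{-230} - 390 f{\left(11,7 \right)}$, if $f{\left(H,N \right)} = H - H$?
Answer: $\frac{127}{230} \approx 0.55217$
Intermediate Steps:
$f{\left(H,N \right)} = 0$
$- \frac{127}{-230} - 390 f{\left(11,7 \right)} = - \frac{127}{-230} - 0 = \left(-127\right) \left(- \frac{1}{230}\right) + 0 = \frac{127}{230} + 0 = \frac{127}{230}$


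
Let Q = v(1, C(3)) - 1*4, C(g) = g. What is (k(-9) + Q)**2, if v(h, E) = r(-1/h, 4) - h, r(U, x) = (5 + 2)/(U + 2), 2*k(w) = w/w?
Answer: 25/4 ≈ 6.2500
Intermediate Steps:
k(w) = 1/2 (k(w) = (w/w)/2 = (1/2)*1 = 1/2)
r(U, x) = 7/(2 + U)
v(h, E) = -h + 7/(2 - 1/h) (v(h, E) = 7/(2 - 1/h) - h = -h + 7/(2 - 1/h))
Q = 2 (Q = 2*1*(4 - 1*1)/(-1 + 2*1) - 1*4 = 2*1*(4 - 1)/(-1 + 2) - 4 = 2*1*3/1 - 4 = 2*1*1*3 - 4 = 6 - 4 = 2)
(k(-9) + Q)**2 = (1/2 + 2)**2 = (5/2)**2 = 25/4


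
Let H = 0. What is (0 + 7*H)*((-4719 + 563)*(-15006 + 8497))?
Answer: 0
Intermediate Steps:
(0 + 7*H)*((-4719 + 563)*(-15006 + 8497)) = (0 + 7*0)*((-4719 + 563)*(-15006 + 8497)) = (0 + 0)*(-4156*(-6509)) = 0*27051404 = 0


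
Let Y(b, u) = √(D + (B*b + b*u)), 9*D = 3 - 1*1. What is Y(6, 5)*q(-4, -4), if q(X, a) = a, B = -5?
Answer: -4*√2/3 ≈ -1.8856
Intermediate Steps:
D = 2/9 (D = (3 - 1*1)/9 = (3 - 1)/9 = (⅑)*2 = 2/9 ≈ 0.22222)
Y(b, u) = √(2/9 - 5*b + b*u) (Y(b, u) = √(2/9 + (-5*b + b*u)) = √(2/9 - 5*b + b*u))
Y(6, 5)*q(-4, -4) = (√(2 - 45*6 + 9*6*5)/3)*(-4) = (√(2 - 270 + 270)/3)*(-4) = (√2/3)*(-4) = -4*√2/3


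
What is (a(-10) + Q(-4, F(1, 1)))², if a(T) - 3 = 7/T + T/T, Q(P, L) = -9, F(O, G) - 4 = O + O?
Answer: 3249/100 ≈ 32.490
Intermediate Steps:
F(O, G) = 4 + 2*O (F(O, G) = 4 + (O + O) = 4 + 2*O)
a(T) = 4 + 7/T (a(T) = 3 + (7/T + T/T) = 3 + (7/T + 1) = 3 + (1 + 7/T) = 4 + 7/T)
(a(-10) + Q(-4, F(1, 1)))² = ((4 + 7/(-10)) - 9)² = ((4 + 7*(-⅒)) - 9)² = ((4 - 7/10) - 9)² = (33/10 - 9)² = (-57/10)² = 3249/100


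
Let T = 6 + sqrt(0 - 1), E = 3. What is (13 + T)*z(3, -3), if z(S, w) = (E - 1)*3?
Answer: 114 + 6*I ≈ 114.0 + 6.0*I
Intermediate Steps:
z(S, w) = 6 (z(S, w) = (3 - 1)*3 = 2*3 = 6)
T = 6 + I (T = 6 + sqrt(-1) = 6 + I ≈ 6.0 + 1.0*I)
(13 + T)*z(3, -3) = (13 + (6 + I))*6 = (19 + I)*6 = 114 + 6*I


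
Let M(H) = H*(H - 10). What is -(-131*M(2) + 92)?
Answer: -2188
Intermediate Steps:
M(H) = H*(-10 + H)
-(-131*M(2) + 92) = -(-262*(-10 + 2) + 92) = -(-262*(-8) + 92) = -(-131*(-16) + 92) = -(2096 + 92) = -1*2188 = -2188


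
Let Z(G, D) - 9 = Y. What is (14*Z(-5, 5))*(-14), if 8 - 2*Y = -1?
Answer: -2646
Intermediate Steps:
Y = 9/2 (Y = 4 - ½*(-1) = 4 + ½ = 9/2 ≈ 4.5000)
Z(G, D) = 27/2 (Z(G, D) = 9 + 9/2 = 27/2)
(14*Z(-5, 5))*(-14) = (14*(27/2))*(-14) = 189*(-14) = -2646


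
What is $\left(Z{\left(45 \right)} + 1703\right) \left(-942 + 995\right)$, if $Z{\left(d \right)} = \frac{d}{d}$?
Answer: $90312$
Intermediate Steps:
$Z{\left(d \right)} = 1$
$\left(Z{\left(45 \right)} + 1703\right) \left(-942 + 995\right) = \left(1 + 1703\right) \left(-942 + 995\right) = 1704 \cdot 53 = 90312$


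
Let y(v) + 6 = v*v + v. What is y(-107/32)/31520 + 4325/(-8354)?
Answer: -69790031063/134818856960 ≈ -0.51766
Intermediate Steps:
y(v) = -6 + v + v**2 (y(v) = -6 + (v*v + v) = -6 + (v**2 + v) = -6 + (v + v**2) = -6 + v + v**2)
y(-107/32)/31520 + 4325/(-8354) = (-6 - 107/32 + (-107/32)**2)/31520 + 4325/(-8354) = (-6 - 107*1/32 + (-107*1/32)**2)*(1/31520) + 4325*(-1/8354) = (-6 - 107/32 + (-107/32)**2)*(1/31520) - 4325/8354 = (-6 - 107/32 + 11449/1024)*(1/31520) - 4325/8354 = (1881/1024)*(1/31520) - 4325/8354 = 1881/32276480 - 4325/8354 = -69790031063/134818856960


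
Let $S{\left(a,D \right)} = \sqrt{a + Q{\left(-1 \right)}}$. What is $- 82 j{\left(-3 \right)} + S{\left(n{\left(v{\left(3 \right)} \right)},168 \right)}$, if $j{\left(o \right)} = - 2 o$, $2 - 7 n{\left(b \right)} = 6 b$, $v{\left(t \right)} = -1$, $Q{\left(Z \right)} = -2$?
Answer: $-492 + \frac{i \sqrt{42}}{7} \approx -492.0 + 0.92582 i$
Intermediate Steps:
$n{\left(b \right)} = \frac{2}{7} - \frac{6 b}{7}$
$S{\left(a,D \right)} = \sqrt{-2 + a}$ ($S{\left(a,D \right)} = \sqrt{a - 2} = \sqrt{-2 + a}$)
$- 82 j{\left(-3 \right)} + S{\left(n{\left(v{\left(3 \right)} \right)},168 \right)} = - 82 \left(\left(-2\right) \left(-3\right)\right) + \sqrt{-2 + \left(\frac{2}{7} - - \frac{6}{7}\right)} = \left(-82\right) 6 + \sqrt{-2 + \left(\frac{2}{7} + \frac{6}{7}\right)} = -492 + \sqrt{-2 + \frac{8}{7}} = -492 + \sqrt{- \frac{6}{7}} = -492 + \frac{i \sqrt{42}}{7}$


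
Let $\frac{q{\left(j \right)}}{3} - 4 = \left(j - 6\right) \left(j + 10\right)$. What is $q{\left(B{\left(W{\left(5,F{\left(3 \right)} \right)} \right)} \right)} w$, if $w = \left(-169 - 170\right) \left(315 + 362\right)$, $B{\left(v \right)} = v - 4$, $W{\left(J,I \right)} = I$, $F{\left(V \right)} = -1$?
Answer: $35113959$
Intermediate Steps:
$B{\left(v \right)} = -4 + v$
$q{\left(j \right)} = 12 + 3 \left(-6 + j\right) \left(10 + j\right)$ ($q{\left(j \right)} = 12 + 3 \left(j - 6\right) \left(j + 10\right) = 12 + 3 \left(-6 + j\right) \left(10 + j\right)$)
$w = -229503$ ($w = \left(-339\right) 677 = -229503$)
$q{\left(B{\left(W{\left(5,F{\left(3 \right)} \right)} \right)} \right)} w = \left(-168 + 3 \left(-4 - 1\right)^{2} + 12 \left(-4 - 1\right)\right) \left(-229503\right) = \left(-168 + 3 \left(-5\right)^{2} + 12 \left(-5\right)\right) \left(-229503\right) = \left(-168 + 3 \cdot 25 - 60\right) \left(-229503\right) = \left(-168 + 75 - 60\right) \left(-229503\right) = \left(-153\right) \left(-229503\right) = 35113959$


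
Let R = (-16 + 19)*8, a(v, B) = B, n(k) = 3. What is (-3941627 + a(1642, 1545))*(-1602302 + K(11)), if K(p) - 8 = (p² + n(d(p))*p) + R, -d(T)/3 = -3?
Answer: 6312468413512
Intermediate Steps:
d(T) = 9 (d(T) = -3*(-3) = 9)
R = 24 (R = 3*8 = 24)
K(p) = 32 + p² + 3*p (K(p) = 8 + ((p² + 3*p) + 24) = 8 + (24 + p² + 3*p) = 32 + p² + 3*p)
(-3941627 + a(1642, 1545))*(-1602302 + K(11)) = (-3941627 + 1545)*(-1602302 + (32 + 11² + 3*11)) = -3940082*(-1602302 + (32 + 121 + 33)) = -3940082*(-1602302 + 186) = -3940082*(-1602116) = 6312468413512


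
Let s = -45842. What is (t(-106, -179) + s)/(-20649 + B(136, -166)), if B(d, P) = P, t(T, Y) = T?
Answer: 45948/20815 ≈ 2.2074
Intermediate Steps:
(t(-106, -179) + s)/(-20649 + B(136, -166)) = (-106 - 45842)/(-20649 - 166) = -45948/(-20815) = -45948*(-1/20815) = 45948/20815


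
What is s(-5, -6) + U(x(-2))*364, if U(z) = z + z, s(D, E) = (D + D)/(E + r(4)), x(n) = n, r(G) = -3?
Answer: -13094/9 ≈ -1454.9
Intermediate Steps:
s(D, E) = 2*D/(-3 + E) (s(D, E) = (D + D)/(E - 3) = (2*D)/(-3 + E) = 2*D/(-3 + E))
U(z) = 2*z
s(-5, -6) + U(x(-2))*364 = 2*(-5)/(-3 - 6) + (2*(-2))*364 = 2*(-5)/(-9) - 4*364 = 2*(-5)*(-⅑) - 1456 = 10/9 - 1456 = -13094/9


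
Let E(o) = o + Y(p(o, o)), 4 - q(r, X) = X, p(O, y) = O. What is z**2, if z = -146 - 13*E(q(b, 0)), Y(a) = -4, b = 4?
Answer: 21316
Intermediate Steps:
q(r, X) = 4 - X
E(o) = -4 + o (E(o) = o - 4 = -4 + o)
z = -146 (z = -146 - 13*(-4 + (4 - 1*0)) = -146 - 13*(-4 + (4 + 0)) = -146 - 13*(-4 + 4) = -146 - 13*0 = -146 - 1*0 = -146 + 0 = -146)
z**2 = (-146)**2 = 21316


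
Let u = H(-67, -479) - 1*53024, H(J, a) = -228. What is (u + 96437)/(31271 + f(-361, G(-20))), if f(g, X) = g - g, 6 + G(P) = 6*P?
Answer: 43185/31271 ≈ 1.3810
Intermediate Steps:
G(P) = -6 + 6*P
u = -53252 (u = -228 - 1*53024 = -228 - 53024 = -53252)
f(g, X) = 0
(u + 96437)/(31271 + f(-361, G(-20))) = (-53252 + 96437)/(31271 + 0) = 43185/31271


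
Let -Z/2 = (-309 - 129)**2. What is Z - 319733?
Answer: -703421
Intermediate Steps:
Z = -383688 (Z = -2*(-309 - 129)**2 = -2*(-438)**2 = -2*191844 = -383688)
Z - 319733 = -383688 - 319733 = -703421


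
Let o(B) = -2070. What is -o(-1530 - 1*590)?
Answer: 2070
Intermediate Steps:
-o(-1530 - 1*590) = -1*(-2070) = 2070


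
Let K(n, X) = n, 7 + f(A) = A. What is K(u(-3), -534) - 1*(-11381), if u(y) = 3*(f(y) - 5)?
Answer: 11336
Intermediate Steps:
f(A) = -7 + A
u(y) = -36 + 3*y (u(y) = 3*((-7 + y) - 5) = 3*(-12 + y) = -36 + 3*y)
K(u(-3), -534) - 1*(-11381) = (-36 + 3*(-3)) - 1*(-11381) = (-36 - 9) + 11381 = -45 + 11381 = 11336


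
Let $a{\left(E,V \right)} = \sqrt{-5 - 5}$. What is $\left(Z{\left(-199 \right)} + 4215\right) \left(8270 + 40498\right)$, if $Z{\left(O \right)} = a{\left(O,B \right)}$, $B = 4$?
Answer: $205557120 + 48768 i \sqrt{10} \approx 2.0556 \cdot 10^{8} + 1.5422 \cdot 10^{5} i$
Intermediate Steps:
$a{\left(E,V \right)} = i \sqrt{10}$ ($a{\left(E,V \right)} = \sqrt{-10} = i \sqrt{10}$)
$Z{\left(O \right)} = i \sqrt{10}$
$\left(Z{\left(-199 \right)} + 4215\right) \left(8270 + 40498\right) = \left(i \sqrt{10} + 4215\right) \left(8270 + 40498\right) = \left(4215 + i \sqrt{10}\right) 48768 = 205557120 + 48768 i \sqrt{10}$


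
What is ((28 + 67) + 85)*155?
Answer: 27900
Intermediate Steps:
((28 + 67) + 85)*155 = (95 + 85)*155 = 180*155 = 27900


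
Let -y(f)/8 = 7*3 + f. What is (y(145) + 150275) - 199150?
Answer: -50203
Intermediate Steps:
y(f) = -168 - 8*f (y(f) = -8*(7*3 + f) = -8*(21 + f) = -168 - 8*f)
(y(145) + 150275) - 199150 = ((-168 - 8*145) + 150275) - 199150 = ((-168 - 1160) + 150275) - 199150 = (-1328 + 150275) - 199150 = 148947 - 199150 = -50203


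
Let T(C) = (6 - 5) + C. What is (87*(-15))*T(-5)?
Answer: 5220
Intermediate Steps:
T(C) = 1 + C
(87*(-15))*T(-5) = (87*(-15))*(1 - 5) = -1305*(-4) = 5220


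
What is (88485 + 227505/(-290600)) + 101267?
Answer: 11028340739/58120 ≈ 1.8975e+5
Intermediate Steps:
(88485 + 227505/(-290600)) + 101267 = (88485 + 227505*(-1/290600)) + 101267 = (88485 - 45501/58120) + 101267 = 5142702699/58120 + 101267 = 11028340739/58120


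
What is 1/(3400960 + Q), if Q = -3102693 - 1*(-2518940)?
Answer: 1/2817207 ≈ 3.5496e-7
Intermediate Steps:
Q = -583753 (Q = -3102693 + 2518940 = -583753)
1/(3400960 + Q) = 1/(3400960 - 583753) = 1/2817207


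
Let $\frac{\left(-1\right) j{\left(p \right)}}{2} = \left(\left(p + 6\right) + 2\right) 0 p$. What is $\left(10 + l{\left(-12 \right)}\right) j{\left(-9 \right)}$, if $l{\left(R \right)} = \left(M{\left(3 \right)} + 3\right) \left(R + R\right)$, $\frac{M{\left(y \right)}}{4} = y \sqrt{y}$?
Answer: $0$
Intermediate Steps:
$j{\left(p \right)} = 0$ ($j{\left(p \right)} = - 2 \left(\left(p + 6\right) + 2\right) 0 p = - 2 \left(\left(6 + p\right) + 2\right) 0 p = - 2 \left(8 + p\right) 0 p = - 2 \cdot 0 p = \left(-2\right) 0 = 0$)
$M{\left(y \right)} = 4 y^{\frac{3}{2}}$ ($M{\left(y \right)} = 4 y \sqrt{y} = 4 y^{\frac{3}{2}}$)
$l{\left(R \right)} = 2 R \left(3 + 12 \sqrt{3}\right)$ ($l{\left(R \right)} = \left(4 \cdot 3^{\frac{3}{2}} + 3\right) \left(R + R\right) = \left(4 \cdot 3 \sqrt{3} + 3\right) 2 R = \left(12 \sqrt{3} + 3\right) 2 R = \left(3 + 12 \sqrt{3}\right) 2 R = 2 R \left(3 + 12 \sqrt{3}\right)$)
$\left(10 + l{\left(-12 \right)}\right) j{\left(-9 \right)} = \left(10 + 6 \left(-12\right) \left(1 + 4 \sqrt{3}\right)\right) 0 = \left(10 - \left(72 + 288 \sqrt{3}\right)\right) 0 = \left(-62 - 288 \sqrt{3}\right) 0 = 0$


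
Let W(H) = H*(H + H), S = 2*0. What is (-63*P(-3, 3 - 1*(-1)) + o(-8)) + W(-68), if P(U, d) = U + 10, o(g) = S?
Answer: 8807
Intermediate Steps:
S = 0
o(g) = 0
W(H) = 2*H**2 (W(H) = H*(2*H) = 2*H**2)
P(U, d) = 10 + U
(-63*P(-3, 3 - 1*(-1)) + o(-8)) + W(-68) = (-63*(10 - 3) + 0) + 2*(-68)**2 = (-63*7 + 0) + 2*4624 = (-441 + 0) + 9248 = -441 + 9248 = 8807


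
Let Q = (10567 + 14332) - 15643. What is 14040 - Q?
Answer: 4784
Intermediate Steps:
Q = 9256 (Q = 24899 - 15643 = 9256)
14040 - Q = 14040 - 1*9256 = 14040 - 9256 = 4784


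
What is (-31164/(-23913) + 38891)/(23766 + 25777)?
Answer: 310010549/394907253 ≈ 0.78502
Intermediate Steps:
(-31164/(-23913) + 38891)/(23766 + 25777) = (-31164*(-1/23913) + 38891)/49543 = (10388/7971 + 38891)*(1/49543) = (310010549/7971)*(1/49543) = 310010549/394907253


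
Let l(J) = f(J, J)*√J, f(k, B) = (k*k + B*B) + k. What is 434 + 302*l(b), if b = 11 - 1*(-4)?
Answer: 434 + 140430*√15 ≈ 5.4432e+5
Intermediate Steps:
f(k, B) = k + B² + k² (f(k, B) = (k² + B²) + k = (B² + k²) + k = k + B² + k²)
b = 15 (b = 11 + 4 = 15)
l(J) = √J*(J + 2*J²) (l(J) = (J + J² + J²)*√J = (J + 2*J²)*√J = √J*(J + 2*J²))
434 + 302*l(b) = 434 + 302*(15^(3/2)*(1 + 2*15)) = 434 + 302*((15*√15)*(1 + 30)) = 434 + 302*((15*√15)*31) = 434 + 302*(465*√15) = 434 + 140430*√15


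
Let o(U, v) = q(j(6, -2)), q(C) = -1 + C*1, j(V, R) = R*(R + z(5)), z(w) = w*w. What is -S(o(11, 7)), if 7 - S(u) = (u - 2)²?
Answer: 2394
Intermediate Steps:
z(w) = w²
j(V, R) = R*(25 + R) (j(V, R) = R*(R + 5²) = R*(R + 25) = R*(25 + R))
q(C) = -1 + C
o(U, v) = -47 (o(U, v) = -1 - 2*(25 - 2) = -1 - 2*23 = -1 - 46 = -47)
S(u) = 7 - (-2 + u)² (S(u) = 7 - (u - 2)² = 7 - (-2 + u)²)
-S(o(11, 7)) = -(7 - (-2 - 47)²) = -(7 - 1*(-49)²) = -(7 - 1*2401) = -(7 - 2401) = -1*(-2394) = 2394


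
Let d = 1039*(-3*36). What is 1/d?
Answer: -1/112212 ≈ -8.9117e-6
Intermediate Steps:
d = -112212 (d = 1039*(-108) = -112212)
1/d = 1/(-112212) = -1/112212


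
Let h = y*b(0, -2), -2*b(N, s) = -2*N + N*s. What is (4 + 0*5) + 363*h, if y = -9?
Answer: 4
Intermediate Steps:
b(N, s) = N - N*s/2 (b(N, s) = -(-2*N + N*s)/2 = N - N*s/2)
h = 0 (h = -9*0*(2 - 1*(-2))/2 = -9*0*(2 + 2)/2 = -9*0*4/2 = -9*0 = 0)
(4 + 0*5) + 363*h = (4 + 0*5) + 363*0 = (4 + 0) + 0 = 4 + 0 = 4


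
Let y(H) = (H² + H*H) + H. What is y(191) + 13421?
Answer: 86574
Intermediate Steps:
y(H) = H + 2*H² (y(H) = (H² + H²) + H = 2*H² + H = H + 2*H²)
y(191) + 13421 = 191*(1 + 2*191) + 13421 = 191*(1 + 382) + 13421 = 191*383 + 13421 = 73153 + 13421 = 86574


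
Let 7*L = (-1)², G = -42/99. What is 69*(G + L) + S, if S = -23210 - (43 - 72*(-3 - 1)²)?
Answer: -1703272/77 ≈ -22120.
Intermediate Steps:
G = -14/33 (G = -42*1/99 = -14/33 ≈ -0.42424)
L = ⅐ (L = (⅐)*(-1)² = (⅐)*1 = ⅐ ≈ 0.14286)
S = -22101 (S = -23210 - (43 - 72*(-4)²) = -23210 - (43 - 72*16) = -23210 - (43 - 1152) = -23210 - 1*(-1109) = -23210 + 1109 = -22101)
69*(G + L) + S = 69*(-14/33 + ⅐) - 22101 = 69*(-65/231) - 22101 = -1495/77 - 22101 = -1703272/77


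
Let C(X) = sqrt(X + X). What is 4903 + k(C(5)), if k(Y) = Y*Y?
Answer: 4913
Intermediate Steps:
C(X) = sqrt(2)*sqrt(X) (C(X) = sqrt(2*X) = sqrt(2)*sqrt(X))
k(Y) = Y**2
4903 + k(C(5)) = 4903 + (sqrt(2)*sqrt(5))**2 = 4903 + (sqrt(10))**2 = 4903 + 10 = 4913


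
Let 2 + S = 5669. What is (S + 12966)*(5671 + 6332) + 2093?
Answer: 223653992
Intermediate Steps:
S = 5667 (S = -2 + 5669 = 5667)
(S + 12966)*(5671 + 6332) + 2093 = (5667 + 12966)*(5671 + 6332) + 2093 = 18633*12003 + 2093 = 223651899 + 2093 = 223653992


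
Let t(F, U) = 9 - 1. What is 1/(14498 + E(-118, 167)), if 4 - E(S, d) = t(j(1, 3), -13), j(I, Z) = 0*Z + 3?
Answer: 1/14494 ≈ 6.8994e-5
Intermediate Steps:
j(I, Z) = 3 (j(I, Z) = 0 + 3 = 3)
t(F, U) = 8
E(S, d) = -4 (E(S, d) = 4 - 1*8 = 4 - 8 = -4)
1/(14498 + E(-118, 167)) = 1/(14498 - 4) = 1/14494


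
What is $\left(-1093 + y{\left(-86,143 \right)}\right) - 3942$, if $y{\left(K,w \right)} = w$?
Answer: $-4892$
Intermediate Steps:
$\left(-1093 + y{\left(-86,143 \right)}\right) - 3942 = \left(-1093 + 143\right) - 3942 = -950 - 3942 = -4892$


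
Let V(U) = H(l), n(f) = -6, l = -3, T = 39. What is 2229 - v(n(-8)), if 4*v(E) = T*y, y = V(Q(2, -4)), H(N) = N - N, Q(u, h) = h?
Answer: 2229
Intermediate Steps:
H(N) = 0
V(U) = 0
y = 0
v(E) = 0 (v(E) = (39*0)/4 = (¼)*0 = 0)
2229 - v(n(-8)) = 2229 - 1*0 = 2229 + 0 = 2229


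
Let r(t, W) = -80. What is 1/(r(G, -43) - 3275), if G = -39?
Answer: -1/3355 ≈ -0.00029806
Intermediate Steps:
1/(r(G, -43) - 3275) = 1/(-80 - 3275) = 1/(-3355) = -1/3355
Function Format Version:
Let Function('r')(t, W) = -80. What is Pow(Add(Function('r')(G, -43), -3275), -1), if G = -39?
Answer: Rational(-1, 3355) ≈ -0.00029806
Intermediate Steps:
Pow(Add(Function('r')(G, -43), -3275), -1) = Pow(Add(-80, -3275), -1) = Pow(-3355, -1) = Rational(-1, 3355)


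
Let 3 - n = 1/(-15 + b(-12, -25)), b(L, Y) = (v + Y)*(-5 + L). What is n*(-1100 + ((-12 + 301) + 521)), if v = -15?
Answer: -115652/133 ≈ -869.56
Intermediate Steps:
b(L, Y) = (-15 + Y)*(-5 + L)
n = 1994/665 (n = 3 - 1/(-15 + (75 - 15*(-12) - 5*(-25) - 12*(-25))) = 3 - 1/(-15 + (75 + 180 + 125 + 300)) = 3 - 1/(-15 + 680) = 3 - 1/665 = 1994/665 ≈ 2.9985)
n*(-1100 + ((-12 + 301) + 521)) = 1994*(-1100 + ((-12 + 301) + 521))/665 = 1994*(-1100 + (289 + 521))/665 = 1994*(-1100 + 810)/665 = (1994/665)*(-290) = -115652/133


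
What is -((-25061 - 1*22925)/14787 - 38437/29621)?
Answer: 104724275/23052933 ≈ 4.5428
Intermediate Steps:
-((-25061 - 1*22925)/14787 - 38437/29621) = -((-25061 - 22925)*(1/14787) - 38437*1/29621) = -(-47986*1/14787 - 2023/1559) = -(-47986/14787 - 2023/1559) = -1*(-104724275/23052933) = 104724275/23052933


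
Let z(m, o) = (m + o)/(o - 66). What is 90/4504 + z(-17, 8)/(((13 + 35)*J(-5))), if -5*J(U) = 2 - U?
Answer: 64635/3657248 ≈ 0.017673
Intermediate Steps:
J(U) = -2/5 + U/5 (J(U) = -(2 - U)/5 = -2/5 + U/5)
z(m, o) = (m + o)/(-66 + o)
90/4504 + z(-17, 8)/(((13 + 35)*J(-5))) = 90/4504 + ((-17 + 8)/(-66 + 8))/(((13 + 35)*(-2/5 + (1/5)*(-5)))) = 90*(1/4504) + (-9/(-58))/((48*(-2/5 - 1))) = 45/2252 + (-1/58*(-9))/((48*(-7/5))) = 45/2252 + 9/(58*(-336/5)) = 45/2252 + (9/58)*(-5/336) = 45/2252 - 15/6496 = 64635/3657248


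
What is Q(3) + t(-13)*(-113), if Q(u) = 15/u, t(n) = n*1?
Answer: 1474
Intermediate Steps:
t(n) = n
Q(3) + t(-13)*(-113) = 15/3 - 13*(-113) = 15*(⅓) + 1469 = 5 + 1469 = 1474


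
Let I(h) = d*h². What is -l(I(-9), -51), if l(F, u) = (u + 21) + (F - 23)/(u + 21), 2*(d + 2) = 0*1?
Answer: 143/6 ≈ 23.833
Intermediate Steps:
d = -2 (d = -2 + (0*1)/2 = -2 + (½)*0 = -2 + 0 = -2)
I(h) = -2*h²
l(F, u) = 21 + u + (-23 + F)/(21 + u) (l(F, u) = (21 + u) + (-23 + F)/(21 + u) = 21 + u + (-23 + F)/(21 + u))
-l(I(-9), -51) = -(418 - 2*(-9)² + (-51)² + 42*(-51))/(21 - 51) = -(418 - 2*81 + 2601 - 2142)/(-30) = -(-1)*(418 - 162 + 2601 - 2142)/30 = -(-1)*715/30 = -1*(-143/6) = 143/6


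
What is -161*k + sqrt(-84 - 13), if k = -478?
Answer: 76958 + I*sqrt(97) ≈ 76958.0 + 9.8489*I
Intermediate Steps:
-161*k + sqrt(-84 - 13) = -161*(-478) + sqrt(-84 - 13) = 76958 + sqrt(-97) = 76958 + I*sqrt(97)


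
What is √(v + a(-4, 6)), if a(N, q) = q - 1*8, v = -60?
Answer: I*√62 ≈ 7.874*I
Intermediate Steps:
a(N, q) = -8 + q (a(N, q) = q - 8 = -8 + q)
√(v + a(-4, 6)) = √(-60 + (-8 + 6)) = √(-60 - 2) = √(-62) = I*√62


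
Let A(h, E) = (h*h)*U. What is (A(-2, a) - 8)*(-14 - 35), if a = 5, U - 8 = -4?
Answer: -392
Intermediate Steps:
U = 4 (U = 8 - 4 = 4)
A(h, E) = 4*h² (A(h, E) = (h*h)*4 = h²*4 = 4*h²)
(A(-2, a) - 8)*(-14 - 35) = (4*(-2)² - 8)*(-14 - 35) = (4*4 - 8)*(-49) = (16 - 8)*(-49) = 8*(-49) = -392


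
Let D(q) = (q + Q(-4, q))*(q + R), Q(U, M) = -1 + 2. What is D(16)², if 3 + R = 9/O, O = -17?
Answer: 44944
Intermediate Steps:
Q(U, M) = 1
R = -60/17 (R = -3 + 9/(-17) = -3 + 9*(-1/17) = -3 - 9/17 = -60/17 ≈ -3.5294)
D(q) = (1 + q)*(-60/17 + q) (D(q) = (q + 1)*(q - 60/17) = (1 + q)*(-60/17 + q))
D(16)² = (-60/17 + 16² - 43/17*16)² = (-60/17 + 256 - 688/17)² = 212² = 44944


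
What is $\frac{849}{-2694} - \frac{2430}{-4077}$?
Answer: $\frac{38087}{135598} \approx 0.28088$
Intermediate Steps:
$\frac{849}{-2694} - \frac{2430}{-4077} = 849 \left(- \frac{1}{2694}\right) - - \frac{90}{151} = - \frac{283}{898} + \frac{90}{151} = \frac{38087}{135598}$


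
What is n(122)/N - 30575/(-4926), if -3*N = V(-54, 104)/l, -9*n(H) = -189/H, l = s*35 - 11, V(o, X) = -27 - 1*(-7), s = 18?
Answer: 133351111/6009720 ≈ 22.189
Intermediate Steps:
V(o, X) = -20 (V(o, X) = -27 + 7 = -20)
l = 619 (l = 18*35 - 11 = 630 - 11 = 619)
n(H) = 21/H (n(H) = -(-21)/H = 21/H)
N = 20/1857 (N = -(-20)/(3*619) = -⅓*(-20/619) = 20/1857 ≈ 0.010770)
n(122)/N - 30575/(-4926) = (21/122)/(20/1857) - 30575/(-4926) = (21*(1/122))*(1857/20) - 30575*(-1/4926) = (21/122)*(1857/20) + 30575/4926 = 38997/2440 + 30575/4926 = 133351111/6009720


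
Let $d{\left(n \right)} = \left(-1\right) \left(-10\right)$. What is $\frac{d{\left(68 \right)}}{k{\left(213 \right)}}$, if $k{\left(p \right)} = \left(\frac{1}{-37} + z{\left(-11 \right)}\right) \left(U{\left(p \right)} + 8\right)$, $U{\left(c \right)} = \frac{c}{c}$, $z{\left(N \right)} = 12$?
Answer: $\frac{370}{3987} \approx 0.092802$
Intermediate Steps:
$U{\left(c \right)} = 1$
$d{\left(n \right)} = 10$
$k{\left(p \right)} = \frac{3987}{37}$ ($k{\left(p \right)} = \left(\frac{1}{-37} + 12\right) \left(1 + 8\right) = \left(- \frac{1}{37} + 12\right) 9 = \frac{443}{37} \cdot 9 = \frac{3987}{37}$)
$\frac{d{\left(68 \right)}}{k{\left(213 \right)}} = \frac{10}{\frac{3987}{37}} = 10 \cdot \frac{37}{3987} = \frac{370}{3987}$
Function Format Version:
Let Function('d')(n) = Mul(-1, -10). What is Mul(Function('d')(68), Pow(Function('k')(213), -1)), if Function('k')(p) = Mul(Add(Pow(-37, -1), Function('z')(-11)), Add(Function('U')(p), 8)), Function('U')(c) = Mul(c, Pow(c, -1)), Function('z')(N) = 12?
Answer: Rational(370, 3987) ≈ 0.092802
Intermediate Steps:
Function('U')(c) = 1
Function('d')(n) = 10
Function('k')(p) = Rational(3987, 37) (Function('k')(p) = Mul(Add(Pow(-37, -1), 12), Add(1, 8)) = Mul(Add(Rational(-1, 37), 12), 9) = Mul(Rational(443, 37), 9) = Rational(3987, 37))
Mul(Function('d')(68), Pow(Function('k')(213), -1)) = Mul(10, Pow(Rational(3987, 37), -1)) = Mul(10, Rational(37, 3987)) = Rational(370, 3987)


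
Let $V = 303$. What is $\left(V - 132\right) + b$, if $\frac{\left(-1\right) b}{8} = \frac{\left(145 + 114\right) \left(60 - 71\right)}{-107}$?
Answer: $- \frac{4495}{107} \approx -42.009$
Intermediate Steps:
$b = - \frac{22792}{107}$ ($b = - 8 \frac{\left(145 + 114\right) \left(60 - 71\right)}{-107} = - 8 \cdot 259 \left(-11\right) \left(- \frac{1}{107}\right) = - 8 \left(\left(-2849\right) \left(- \frac{1}{107}\right)\right) = \left(-8\right) \frac{2849}{107} = - \frac{22792}{107} \approx -213.01$)
$\left(V - 132\right) + b = \left(303 - 132\right) - \frac{22792}{107} = 171 - \frac{22792}{107} = - \frac{4495}{107}$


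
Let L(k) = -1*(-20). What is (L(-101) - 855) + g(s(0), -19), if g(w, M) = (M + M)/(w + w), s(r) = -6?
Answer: -4991/6 ≈ -831.83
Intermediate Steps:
L(k) = 20
g(w, M) = M/w (g(w, M) = (2*M)/((2*w)) = (2*M)*(1/(2*w)) = M/w)
(L(-101) - 855) + g(s(0), -19) = (20 - 855) - 19/(-6) = -835 - 19*(-1/6) = -835 + 19/6 = -4991/6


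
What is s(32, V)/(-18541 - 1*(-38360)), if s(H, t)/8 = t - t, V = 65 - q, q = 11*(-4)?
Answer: 0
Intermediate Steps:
q = -44
V = 109 (V = 65 - 1*(-44) = 65 + 44 = 109)
s(H, t) = 0 (s(H, t) = 8*(t - t) = 8*0 = 0)
s(32, V)/(-18541 - 1*(-38360)) = 0/(-18541 - 1*(-38360)) = 0/(-18541 + 38360) = 0/19819 = 0*(1/19819) = 0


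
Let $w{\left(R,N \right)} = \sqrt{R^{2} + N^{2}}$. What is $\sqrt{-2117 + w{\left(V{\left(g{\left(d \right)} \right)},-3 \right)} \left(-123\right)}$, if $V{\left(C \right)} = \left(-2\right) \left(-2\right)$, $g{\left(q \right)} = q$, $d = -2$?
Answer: $2 i \sqrt{683} \approx 52.269 i$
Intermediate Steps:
$V{\left(C \right)} = 4$
$w{\left(R,N \right)} = \sqrt{N^{2} + R^{2}}$
$\sqrt{-2117 + w{\left(V{\left(g{\left(d \right)} \right)},-3 \right)} \left(-123\right)} = \sqrt{-2117 + \sqrt{\left(-3\right)^{2} + 4^{2}} \left(-123\right)} = \sqrt{-2117 + \sqrt{9 + 16} \left(-123\right)} = \sqrt{-2117 + \sqrt{25} \left(-123\right)} = \sqrt{-2117 + 5 \left(-123\right)} = \sqrt{-2117 - 615} = \sqrt{-2732} = 2 i \sqrt{683}$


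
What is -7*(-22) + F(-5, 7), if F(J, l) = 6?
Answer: 160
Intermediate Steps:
-7*(-22) + F(-5, 7) = -7*(-22) + 6 = 154 + 6 = 160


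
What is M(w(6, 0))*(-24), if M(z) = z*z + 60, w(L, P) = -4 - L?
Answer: -3840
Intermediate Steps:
M(z) = 60 + z² (M(z) = z² + 60 = 60 + z²)
M(w(6, 0))*(-24) = (60 + (-4 - 1*6)²)*(-24) = (60 + (-4 - 6)²)*(-24) = (60 + (-10)²)*(-24) = (60 + 100)*(-24) = 160*(-24) = -3840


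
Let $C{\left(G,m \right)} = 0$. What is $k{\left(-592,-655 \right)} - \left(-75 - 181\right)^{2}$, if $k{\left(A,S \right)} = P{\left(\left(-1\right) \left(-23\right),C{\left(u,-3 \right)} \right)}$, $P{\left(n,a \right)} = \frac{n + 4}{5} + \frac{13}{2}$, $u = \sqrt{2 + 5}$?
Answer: $- \frac{655241}{10} \approx -65524.0$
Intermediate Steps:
$u = \sqrt{7} \approx 2.6458$
$P{\left(n,a \right)} = \frac{73}{10} + \frac{n}{5}$ ($P{\left(n,a \right)} = \left(4 + n\right) \frac{1}{5} + 13 \cdot \frac{1}{2} = \left(\frac{4}{5} + \frac{n}{5}\right) + \frac{13}{2} = \frac{73}{10} + \frac{n}{5}$)
$k{\left(A,S \right)} = \frac{119}{10}$ ($k{\left(A,S \right)} = \frac{73}{10} + \frac{\left(-1\right) \left(-23\right)}{5} = \frac{73}{10} + \frac{1}{5} \cdot 23 = \frac{73}{10} + \frac{23}{5} = \frac{119}{10}$)
$k{\left(-592,-655 \right)} - \left(-75 - 181\right)^{2} = \frac{119}{10} - \left(-75 - 181\right)^{2} = \frac{119}{10} - \left(-256\right)^{2} = \frac{119}{10} - 65536 = - \frac{655241}{10}$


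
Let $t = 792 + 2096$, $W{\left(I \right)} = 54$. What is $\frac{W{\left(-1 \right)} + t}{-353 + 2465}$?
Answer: $\frac{1471}{1056} \approx 1.393$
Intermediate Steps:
$t = 2888$
$\frac{W{\left(-1 \right)} + t}{-353 + 2465} = \frac{54 + 2888}{-353 + 2465} = \frac{2942}{2112} = 2942 \cdot \frac{1}{2112} = \frac{1471}{1056}$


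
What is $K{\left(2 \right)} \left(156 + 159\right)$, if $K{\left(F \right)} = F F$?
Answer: $1260$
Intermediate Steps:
$K{\left(F \right)} = F^{2}$
$K{\left(2 \right)} \left(156 + 159\right) = 2^{2} \left(156 + 159\right) = 4 \cdot 315 = 1260$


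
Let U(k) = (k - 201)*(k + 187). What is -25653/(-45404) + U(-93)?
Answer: -1254759291/45404 ≈ -27635.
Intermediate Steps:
U(k) = (-201 + k)*(187 + k)
-25653/(-45404) + U(-93) = -25653/(-45404) + (-37587 + (-93)² - 14*(-93)) = -25653*(-1/45404) + (-37587 + 8649 + 1302) = 25653/45404 - 27636 = -1254759291/45404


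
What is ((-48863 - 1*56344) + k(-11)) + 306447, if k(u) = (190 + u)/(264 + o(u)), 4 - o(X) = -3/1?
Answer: 54536219/271 ≈ 2.0124e+5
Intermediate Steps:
o(X) = 7 (o(X) = 4 - (-3)/1 = 4 - (-3) = 4 - 1*(-3) = 4 + 3 = 7)
k(u) = 190/271 + u/271 (k(u) = (190 + u)/(264 + 7) = (190 + u)/271 = (190 + u)*(1/271) = 190/271 + u/271)
((-48863 - 1*56344) + k(-11)) + 306447 = ((-48863 - 1*56344) + (190/271 + (1/271)*(-11))) + 306447 = ((-48863 - 56344) + (190/271 - 11/271)) + 306447 = (-105207 + 179/271) + 306447 = -28510918/271 + 306447 = 54536219/271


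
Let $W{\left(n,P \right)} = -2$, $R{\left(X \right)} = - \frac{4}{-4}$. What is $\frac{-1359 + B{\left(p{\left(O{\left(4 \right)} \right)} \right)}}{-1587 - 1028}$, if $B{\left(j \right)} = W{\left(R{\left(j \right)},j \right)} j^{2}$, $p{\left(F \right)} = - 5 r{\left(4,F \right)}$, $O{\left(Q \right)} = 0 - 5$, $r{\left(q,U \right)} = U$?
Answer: $\frac{2609}{2615} \approx 0.99771$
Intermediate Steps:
$R{\left(X \right)} = 1$ ($R{\left(X \right)} = \left(-4\right) \left(- \frac{1}{4}\right) = 1$)
$O{\left(Q \right)} = -5$
$p{\left(F \right)} = - 5 F$
$B{\left(j \right)} = - 2 j^{2}$
$\frac{-1359 + B{\left(p{\left(O{\left(4 \right)} \right)} \right)}}{-1587 - 1028} = \frac{-1359 - 2 \left(\left(-5\right) \left(-5\right)\right)^{2}}{-1587 - 1028} = \frac{-1359 - 2 \cdot 25^{2}}{-2615} = \left(-1359 - 1250\right) \left(- \frac{1}{2615}\right) = \left(-2609\right) \left(- \frac{1}{2615}\right) = \frac{2609}{2615}$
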